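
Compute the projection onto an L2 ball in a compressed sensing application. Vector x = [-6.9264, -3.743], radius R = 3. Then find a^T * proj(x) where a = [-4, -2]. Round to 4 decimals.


Step 1: Compute ||x|| (intermediates to 6 decimals).
||x|| = sqrt((-6.9264)^2 + (-3.743)^2) = 7.87306
Step 2: Project.
Since ||x|| > R, scale = R/||x|| = 3/7.87306 = 0.381046, proj(x) = scale * x
proj(x) = [-2.639277, -1.426255]
Step 3: Dot product.
a^T * proj(x) = -4*(-2.639277) - 2*(-1.426255) = 13.4096


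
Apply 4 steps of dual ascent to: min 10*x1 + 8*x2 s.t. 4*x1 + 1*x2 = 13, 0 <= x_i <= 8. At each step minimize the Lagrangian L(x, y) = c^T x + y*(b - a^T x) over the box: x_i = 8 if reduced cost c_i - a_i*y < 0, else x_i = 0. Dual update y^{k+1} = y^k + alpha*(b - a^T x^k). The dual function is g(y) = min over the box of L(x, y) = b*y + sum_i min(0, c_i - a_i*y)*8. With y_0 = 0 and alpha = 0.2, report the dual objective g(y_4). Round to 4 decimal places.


Dual ascent for LP: min 10*x1 + 8*x2, 4*x1 + 1*x2 = 13, 0 <= x_i <= 8
Step 1: y^k = 0.0, reduced costs: (10.0, 8.0)
  x^k = (0.0, 0.0), subgradient = b - a^T x = 13.0
  y^{k+1} = 0.0 + 0.2*13.0 = 2.6
Step 2: y^k = 2.6, reduced costs: (-0.4, 5.4)
  x^k = (8.0, 0.0), subgradient = b - a^T x = -19.0
  y^{k+1} = 2.6 + 0.2*-19.0 = -1.2
Step 3: y^k = -1.2, reduced costs: (14.8, 9.2)
  x^k = (0.0, 0.0), subgradient = b - a^T x = 13.0
  y^{k+1} = -1.2 + 0.2*13.0 = 1.4
Step 4: y^k = 1.4, reduced costs: (4.4, 6.6)
  x^k = (0.0, 0.0), subgradient = b - a^T x = 13.0
  y^{k+1} = 1.4 + 0.2*13.0 = 4.0
Dual objective at y_4 = 4.0: reduced costs (-6.0, 4.0), box minimizer x = (8.0, 0.0)
g(y_4) = b*y + (c1 - a1*y)*x1 + (c2 - a2*y)*x2 = 13*4.0 + (-6.0)*8.0 + 4.0*0.0 = 52.0 - 48.0 + 0.0 = 4.0


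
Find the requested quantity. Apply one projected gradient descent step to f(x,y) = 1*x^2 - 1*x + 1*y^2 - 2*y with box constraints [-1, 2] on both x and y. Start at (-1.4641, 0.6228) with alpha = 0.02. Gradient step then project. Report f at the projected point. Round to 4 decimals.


Step 1: Compute gradient at (-1.4641, 0.6228).
grad_x = 2*1*-1.4641 - 1 = -3.9282
grad_y = 2*1*0.6228 - 2 = -0.7544
Step 2: Gradient step.
x_raw = -1.4641 - 0.02*-3.9282 = -1.3855
y_raw = 0.6228 - 0.02*-0.7544 = 0.6379
Step 3: Project onto [-1, 2].
x_proj = clip(-1.3855) = -1.0
y_proj = clip(0.6379) = 0.6379
Step 4: Evaluate f.
f(-1.0, 0.6379) = 1.1311


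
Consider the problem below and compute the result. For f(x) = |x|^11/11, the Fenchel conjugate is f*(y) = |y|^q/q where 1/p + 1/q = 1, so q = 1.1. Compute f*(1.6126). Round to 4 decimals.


The conjugate exponent q satisfies 1/p + 1/q = 1.
p = 11, so q = 11/(11 - 1) = 1.1
|y|^q = 1.6126^1.1 = 1.6915
f*(1.6126) = 1.6915 / 1.1 = 1.5378


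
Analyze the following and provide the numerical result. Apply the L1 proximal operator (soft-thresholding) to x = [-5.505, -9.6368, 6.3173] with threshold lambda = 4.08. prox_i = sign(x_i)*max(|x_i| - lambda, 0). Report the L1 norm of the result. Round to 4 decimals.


Soft-thresholding with lambda = 4.08:
prox(-5.505) = sign(-5.505)*max(|-5.505| - 4.08, 0) = -1.425
prox(-9.6368) = sign(-9.6368)*max(|-9.6368| - 4.08, 0) = -5.5568
prox(6.3173) = sign(6.3173)*max(|6.3173| - 4.08, 0) = 2.2373
prox(x) = [-1.425, -5.5568, 2.2373]
||prox(x)||_1 = 1.425 + 5.5568 + 2.2373 = 9.2191


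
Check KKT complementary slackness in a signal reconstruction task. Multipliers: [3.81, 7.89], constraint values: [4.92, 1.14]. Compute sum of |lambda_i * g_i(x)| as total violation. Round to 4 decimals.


KKT complementary slackness check:
lambda_1 * g_1 = 3.81 * 4.92 = 18.7452
lambda_2 * g_2 = 7.89 * 1.14 = 8.9946
Total violation = 18.7452 + 8.9946 = 27.7398


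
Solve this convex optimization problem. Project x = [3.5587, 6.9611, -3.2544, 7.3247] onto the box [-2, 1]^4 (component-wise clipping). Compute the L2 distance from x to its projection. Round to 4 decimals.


Project each component onto [-2, 1].
clip(3.5587) = 1.0, clip(6.9611) = 1.0, clip(-3.2544) = -2.0, clip(7.3247) = 1.0
Projection = [1.0, 1.0, -2.0, 1.0]
Squared diffs: [6.5469, 35.5347, 1.5735, 40.0018]
Distance = sqrt(83.6569) = 9.1464


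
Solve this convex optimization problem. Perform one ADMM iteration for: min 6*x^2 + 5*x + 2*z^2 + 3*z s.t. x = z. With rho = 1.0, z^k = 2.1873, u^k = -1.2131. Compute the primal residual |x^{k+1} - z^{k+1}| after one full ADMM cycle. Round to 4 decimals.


ADMM iteration with rho = 1.0, z^k = 2.1873, u^k = -1.2131
Step 1: x-update.
Minimize 6*x^2 + 5*x + (1.0/2)*(x - 2.1873 - 1.2131)^2
FOC: (2*6 + 1.0)*x = -5 + 1.0*(2.1873 + 1.2131)
x^{k+1} = -0.123
Step 2: z-update.
Minimize 2*z^2 + 3*z + (1.0/2)*(-0.123 - z - 1.2131)^2
FOC: (2*2 + 1.0)*z = -3 + 1.0*(-0.123 - 1.2131)
z^{k+1} = -0.8672
Step 3: u-update.
u^{k+1} = -1.2131 - 0.123 + 0.8672 = -0.4689
Step 4: Primal residual = |-0.123 + 0.8672| = 0.7442


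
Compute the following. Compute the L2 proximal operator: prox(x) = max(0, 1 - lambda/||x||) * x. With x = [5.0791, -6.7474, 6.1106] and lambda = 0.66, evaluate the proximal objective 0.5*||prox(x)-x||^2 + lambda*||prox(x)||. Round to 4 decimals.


Step 1: Compute ||x||.
||x|| = 10.4242
Step 2: Compute scaling factor.
scale = max(0, 1 - 0.66/10.4242) = 0.9367
Step 3: prox(x) = [4.7575, -6.3202, 5.7237]
||prox(x)|| = 9.7642
Step 4: Proximal objective.
0.5*||prox-x||^2 = 0.2178
lambda*||prox|| = 6.4444
Total = 6.6622


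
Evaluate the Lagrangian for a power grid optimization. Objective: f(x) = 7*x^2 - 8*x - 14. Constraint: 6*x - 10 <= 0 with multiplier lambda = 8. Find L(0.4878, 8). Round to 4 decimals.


Step 1: Evaluate f(x).
f(0.4878) = 7*0.4878^2 - 8*0.4878 - 14 = -16.2368
Step 2: Evaluate g(x).
g(0.4878) = 6*0.4878 - 10 = -7.0732
Step 3: Compute Lagrangian.
L = -16.2368 + 8*-7.0732 = -72.8224


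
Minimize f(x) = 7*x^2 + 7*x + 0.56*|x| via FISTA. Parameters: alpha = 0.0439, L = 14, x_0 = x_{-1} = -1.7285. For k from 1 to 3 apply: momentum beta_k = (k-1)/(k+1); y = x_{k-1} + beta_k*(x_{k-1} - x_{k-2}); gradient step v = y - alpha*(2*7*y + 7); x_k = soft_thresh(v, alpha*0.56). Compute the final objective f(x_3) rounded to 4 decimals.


FISTA on f(x) = 7*x^2 + 7*x + 0.56*|x|
L = 14, alpha = 0.0439
Iteration 1: beta = 0.0, y = -1.7285 + 0.0*(-1.7285 + 1.7285) = -1.7285
  grad(y) = -17.199, v = y - alpha*grad = -0.9735
  prox(v) = soft_thresh(-0.9735, 0.0246) = -0.9489
Iteration 2: beta = 0.3333, y = -0.9489 + 0.3333*(-0.9489 + 1.7285) = -0.689
  grad(y) = -2.6461, v = y - alpha*grad = -0.5728
  prox(v) = soft_thresh(-0.5728, 0.0246) = -0.5483
Iteration 3: beta = 0.5, y = -0.5483 + 0.5*(-0.5483 + 0.9489) = -0.3479
  grad(y) = 2.1287, v = y - alpha*grad = -0.4414
  prox(v) = soft_thresh(-0.4414, 0.0246) = -0.4168
f(x_3) = 7*(-0.4168)^2 + 7*(-0.4168) + 0.56*|-0.4168| = -1.4681


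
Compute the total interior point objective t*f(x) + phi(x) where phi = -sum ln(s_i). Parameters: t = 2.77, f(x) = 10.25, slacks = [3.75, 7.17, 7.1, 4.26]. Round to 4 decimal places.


Step 1: Compute log-barrier.
ln values: [1.3218, 1.9699, 1.9601, 1.4493]
phi = -(1.3218 + 1.9699 + 1.9601 + 1.4493) = -6.701
Step 2: Compute augmented objective.
t*f(x) = 2.77*10.25 = 28.3925
Total = 28.3925 - 6.701 = 21.6915


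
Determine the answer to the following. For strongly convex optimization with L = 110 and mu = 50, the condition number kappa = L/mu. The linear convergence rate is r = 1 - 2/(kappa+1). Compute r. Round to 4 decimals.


Step 1: Compute the condition number.
kappa = L/mu = 110/50 = 2.2
Step 2: Compute the convergence rate.
r = 1 - 2/(kappa + 1) = 1 - 2*mu/(L + mu) = (L - mu)/(L + mu) = 60/160 = 0.375


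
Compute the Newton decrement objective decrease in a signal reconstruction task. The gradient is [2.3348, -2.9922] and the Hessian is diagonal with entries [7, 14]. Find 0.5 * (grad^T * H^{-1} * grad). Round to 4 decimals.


Step 1: H is diagonal, so H^(-1) * g = [0.3335, -0.2137].
Step 2: g^T H^(-1) g = sum_i g_i^2 / H_ii
  = (2.3348)^2/7 + (-2.9922)^2/14
  = 0.7788 + 0.6395 = 1.4183
Step 3: Objective decrease = 0.5 * g^T H^(-1) g = 0.7091


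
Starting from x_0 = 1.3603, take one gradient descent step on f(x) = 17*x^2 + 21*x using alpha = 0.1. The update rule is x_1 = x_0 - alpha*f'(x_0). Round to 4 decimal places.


We compute the gradient at x_0 and apply the update.
f'(x) = 34*x + 21
f'(1.3603) = 34*1.3603 + 21 = 67.2502
x_1 = 1.3603 - 0.1*67.2502 = -5.3647


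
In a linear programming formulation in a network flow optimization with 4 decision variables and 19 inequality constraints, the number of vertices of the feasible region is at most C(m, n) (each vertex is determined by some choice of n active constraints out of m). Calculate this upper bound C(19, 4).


Each vertex corresponds to some choice of n active constraints out of m, so the number of vertices is at most C(m, n) = m! / (n!(m-n)!).
m = 19, n = 4
Numerator: 19 * 18 * 17 * 16
Denominator: 4! = 24
C(19, 4) = 3876


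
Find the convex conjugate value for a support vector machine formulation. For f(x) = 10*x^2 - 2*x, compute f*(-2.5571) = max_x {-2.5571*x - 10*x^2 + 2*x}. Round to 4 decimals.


f*(y) = sup_x {y*x - a*x^2 - b*x} = sup_x {(y-b)*x - a*x^2}
FOC: (y - b) - 2a*x = 0 => x* = (y - b)/(2a)
x* = (-2.5571 + 2)/(2*10) = -0.0279
f*(-2.5571) = (y-b)^2/(4a) = (-2.5571 + 2)^2/(4*10)
= 0.3104/40 = 0.0078


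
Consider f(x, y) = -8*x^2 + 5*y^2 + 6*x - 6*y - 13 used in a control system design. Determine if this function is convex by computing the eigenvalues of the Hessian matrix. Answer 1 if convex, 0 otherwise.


The Hessian of f(x,y) = -8*x^2 + 5*y^2 + 6*x - 6*y - 13 is:
H = [[-16, 0], [0, 10]]
Trace = -16 + 10 = -6
Determinant = -16*10 - (0)^2 = -160
Discriminant = (-6)^2 - 4*-160 = 676.0
Eigenvalues: lambda_1 = -16.0, lambda_2 = 10.0
The function is not convex.

0


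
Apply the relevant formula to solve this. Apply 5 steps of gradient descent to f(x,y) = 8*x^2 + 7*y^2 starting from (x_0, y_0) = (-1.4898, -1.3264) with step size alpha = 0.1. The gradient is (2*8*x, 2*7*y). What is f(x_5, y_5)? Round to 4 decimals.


Gradient descent on f(x,y) = 8*x^2 + 7*y^2.
Starting point: (-1.4898, -1.3264), alpha = 0.1
Step 1: grad_x = 2*8*-1.4898 = -23.8368, grad_y = 2*7*-1.3264 = -18.5696
  x_1 = -1.4898 - 0.1*-23.8368 = 0.8939
  y_1 = -1.3264 - 0.1*-18.5696 = 0.5306
Step 2: grad_x = 2*8*0.8939 = 14.3021, grad_y = 2*7*0.5306 = 7.4278
  x_2 = 0.8939 - 0.1*14.3021 = -0.5363
  y_2 = 0.5306 - 0.1*7.4278 = -0.2122
Step 3: grad_x = 2*8*-0.5363 = -8.5812, grad_y = 2*7*-0.2122 = -2.9711
  x_3 = -0.5363 - 0.1*-8.5812 = 0.3218
  y_3 = -0.2122 - 0.1*-2.9711 = 0.0849
Step 4: grad_x = 2*8*0.3218 = 5.1487, grad_y = 2*7*0.0849 = 1.1885
  x_4 = 0.3218 - 0.1*5.1487 = -0.1931
  y_4 = 0.0849 - 0.1*1.1885 = -0.034
Step 5: grad_x = 2*8*-0.1931 = -3.0892, grad_y = 2*7*-0.034 = -0.4754
  x_5 = -0.1931 - 0.1*-3.0892 = 0.1158
  y_5 = -0.034 - 0.1*-0.4754 = 0.0136
f(0.1158, 0.0136) = 8*0.1158^2 + 7*0.0136^2 = 0.1087


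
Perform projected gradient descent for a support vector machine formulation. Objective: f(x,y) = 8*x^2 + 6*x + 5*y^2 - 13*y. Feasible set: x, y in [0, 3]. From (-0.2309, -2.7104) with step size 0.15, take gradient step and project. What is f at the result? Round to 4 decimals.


Step 1: Compute gradient at (-0.2309, -2.7104).
grad_x = 2*8*-0.2309 + 6 = 2.3056
grad_y = 2*5*-2.7104 - 13 = -40.104
Step 2: Gradient step.
x_raw = -0.2309 - 0.15*2.3056 = -0.5767
y_raw = -2.7104 - 0.15*-40.104 = 3.3052
Step 3: Project onto [0, 3].
x_proj = clip(-0.5767) = 0.0
y_proj = clip(3.3052) = 3.0
Step 4: Evaluate f.
f(0.0, 3.0) = 6.0


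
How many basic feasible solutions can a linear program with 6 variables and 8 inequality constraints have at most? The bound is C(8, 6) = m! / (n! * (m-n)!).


Each vertex corresponds to some choice of n active constraints out of m, so the number of vertices is at most C(m, n) = m! / (n!(m-n)!).
m = 8, n = 6
Numerator: 8 * 7 * 6 * 5 * 4 * 3
Denominator: 6! = 720
C(8, 6) = 28


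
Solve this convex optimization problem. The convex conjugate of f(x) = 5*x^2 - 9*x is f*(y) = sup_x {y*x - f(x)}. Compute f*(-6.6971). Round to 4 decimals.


f*(y) = sup_x {y*x - a*x^2 - b*x} = sup_x {(y-b)*x - a*x^2}
FOC: (y - b) - 2a*x = 0 => x* = (y - b)/(2a)
x* = (-6.6971 + 9)/(2*5) = 0.2303
f*(-6.6971) = (y-b)^2/(4a) = (-6.6971 + 9)^2/(4*5)
= 5.3033/20 = 0.2652


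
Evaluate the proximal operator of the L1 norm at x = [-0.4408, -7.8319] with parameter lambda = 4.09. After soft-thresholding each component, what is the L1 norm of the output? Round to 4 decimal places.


Soft-thresholding with lambda = 4.09:
prox(-0.4408) = sign(-0.4408)*max(|-0.4408| - 4.09, 0) = 0.0
prox(-7.8319) = sign(-7.8319)*max(|-7.8319| - 4.09, 0) = -3.7419
prox(x) = [0.0, -3.7419]
||prox(x)||_1 = 0.0 + 3.7419 = 3.7419


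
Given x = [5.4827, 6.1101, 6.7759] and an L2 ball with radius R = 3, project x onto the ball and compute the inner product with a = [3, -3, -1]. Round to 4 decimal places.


Step 1: Compute ||x|| (intermediates to 6 decimals).
||x|| = sqrt(5.4827^2 + 6.1101^2 + 6.7759^2) = 10.644536
Step 2: Project.
Since ||x|| > R, scale = R/||x|| = 3/10.644536 = 0.281835, proj(x) = scale * x
proj(x) = [1.545217, 1.72204, 1.909686]
Step 3: Dot product.
a^T * proj(x) = 3*1.545217 - 3*1.72204 - 1*1.909686 = -2.4402


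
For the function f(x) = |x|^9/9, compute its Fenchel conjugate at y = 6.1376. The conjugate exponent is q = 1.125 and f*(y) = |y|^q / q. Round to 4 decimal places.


The conjugate exponent q satisfies 1/p + 1/q = 1.
p = 9, so q = 9/(9 - 1) = 1.125
|y|^q = 6.1376^1.125 = 7.7001
f*(6.1376) = 7.7001 / 1.125 = 6.8446


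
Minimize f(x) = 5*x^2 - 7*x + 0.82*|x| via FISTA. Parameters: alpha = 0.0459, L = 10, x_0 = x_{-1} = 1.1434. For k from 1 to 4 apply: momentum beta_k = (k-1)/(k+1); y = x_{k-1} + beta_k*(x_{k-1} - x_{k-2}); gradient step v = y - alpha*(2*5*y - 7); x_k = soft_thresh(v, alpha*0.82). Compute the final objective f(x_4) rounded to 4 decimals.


FISTA on f(x) = 5*x^2 - 7*x + 0.82*|x|
L = 10, alpha = 0.0459
Iteration 1: beta = 0.0, y = 1.1434 + 0.0*(1.1434 - 1.1434) = 1.1434
  grad(y) = 4.434, v = y - alpha*grad = 0.9399
  prox(v) = soft_thresh(0.9399, 0.0376) = 0.9022
Iteration 2: beta = 0.3333, y = 0.9022 + 0.3333*(0.9022 - 1.1434) = 0.8219
  grad(y) = 1.2186, v = y - alpha*grad = 0.7659
  prox(v) = soft_thresh(0.7659, 0.0376) = 0.7283
Iteration 3: beta = 0.5, y = 0.7283 + 0.5*(0.7283 - 0.9022) = 0.6413
  grad(y) = -0.5869, v = y - alpha*grad = 0.6682
  prox(v) = soft_thresh(0.6682, 0.0376) = 0.6306
Iteration 4: beta = 0.6, y = 0.6306 + 0.6*(0.6306 - 0.7283) = 0.572
  grad(y) = -1.28, v = y - alpha*grad = 0.6308
  prox(v) = soft_thresh(0.6308, 0.0376) = 0.5931
f(x_4) = 5*0.5931^2 - 7*0.5931 + 0.82*|0.5931| = -1.9065


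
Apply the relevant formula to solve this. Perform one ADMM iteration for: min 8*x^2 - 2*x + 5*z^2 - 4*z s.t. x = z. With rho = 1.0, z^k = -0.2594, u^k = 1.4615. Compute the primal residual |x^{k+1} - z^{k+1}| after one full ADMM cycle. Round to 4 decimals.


ADMM iteration with rho = 1.0, z^k = -0.2594, u^k = 1.4615
Step 1: x-update.
Minimize 8*x^2 - 2*x + (1.0/2)*(x + 0.2594 + 1.4615)^2
FOC: (2*8 + 1.0)*x = 2 + 1.0*(-0.2594 - 1.4615)
x^{k+1} = 0.0164
Step 2: z-update.
Minimize 5*z^2 - 4*z + (1.0/2)*(0.0164 - z + 1.4615)^2
FOC: (2*5 + 1.0)*z = 4 + 1.0*(0.0164 + 1.4615)
z^{k+1} = 0.498
Step 3: u-update.
u^{k+1} = 1.4615 + 0.0164 - 0.498 = 0.9799
Step 4: Primal residual = |0.0164 - 0.498| = 0.4816


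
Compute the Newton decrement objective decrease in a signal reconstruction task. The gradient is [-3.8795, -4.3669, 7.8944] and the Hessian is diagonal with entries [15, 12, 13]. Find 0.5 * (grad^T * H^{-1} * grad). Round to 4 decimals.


Step 1: H is diagonal, so H^(-1) * g = [-0.2586, -0.3639, 0.6073].
Step 2: g^T H^(-1) g = sum_i g_i^2 / H_ii
  = (-3.8795)^2/15 + (-4.3669)^2/12 + (7.8944)^2/13
  = 1.0034 + 1.5892 + 4.794 = 7.3865
Step 3: Objective decrease = 0.5 * g^T H^(-1) g = 3.6932


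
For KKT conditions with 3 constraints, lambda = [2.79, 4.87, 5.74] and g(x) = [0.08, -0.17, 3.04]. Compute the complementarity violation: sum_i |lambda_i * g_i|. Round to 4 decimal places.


KKT complementary slackness check:
lambda_1 * g_1 = 2.79 * 0.08 = 0.2232
lambda_2 * g_2 = 4.87 * -0.17 = -0.8279
lambda_3 * g_3 = 5.74 * 3.04 = 17.4496
Total violation = 0.2232 + 0.8279 + 17.4496 = 18.5007


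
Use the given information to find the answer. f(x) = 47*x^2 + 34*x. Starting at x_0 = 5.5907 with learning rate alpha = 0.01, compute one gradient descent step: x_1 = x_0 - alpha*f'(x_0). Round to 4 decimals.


We compute the gradient at x_0 and apply the update.
f'(x) = 94*x + 34
f'(5.5907) = 94*5.5907 + 34 = 559.5258
x_1 = 5.5907 - 0.01*559.5258 = -0.0046


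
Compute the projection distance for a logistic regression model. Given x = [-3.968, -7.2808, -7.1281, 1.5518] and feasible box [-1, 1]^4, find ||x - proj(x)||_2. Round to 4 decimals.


Project each component onto [-1, 1].
clip(-3.968) = -1.0, clip(-7.2808) = -1.0, clip(-7.1281) = -1.0, clip(1.5518) = 1.0
Projection = [-1.0, -1.0, -1.0, 1.0]
Squared diffs: [8.809, 39.4484, 37.5536, 0.3045]
Distance = sqrt(86.1155) = 9.2798


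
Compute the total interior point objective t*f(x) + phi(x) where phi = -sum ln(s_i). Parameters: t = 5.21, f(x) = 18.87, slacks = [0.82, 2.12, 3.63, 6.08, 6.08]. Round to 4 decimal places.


Step 1: Compute log-barrier.
ln values: [-0.1985, 0.7514, 1.2892, 1.805, 1.805]
phi = -(-0.1985 + 0.7514 + 1.2892 + 1.805 + 1.805) = -5.4522
Step 2: Compute augmented objective.
t*f(x) = 5.21*18.87 = 98.3127
Total = 98.3127 - 5.4522 = 92.8605


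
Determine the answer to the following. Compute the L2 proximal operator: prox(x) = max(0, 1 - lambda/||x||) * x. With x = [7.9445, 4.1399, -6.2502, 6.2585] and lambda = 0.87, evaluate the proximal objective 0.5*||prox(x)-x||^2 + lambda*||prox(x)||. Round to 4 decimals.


Step 1: Compute ||x||.
||x|| = 12.5892
Step 2: Compute scaling factor.
scale = max(0, 1 - 0.87/12.5892) = 0.9309
Step 3: prox(x) = [7.3955, 3.8538, -5.8183, 5.826]
||prox(x)|| = 11.7192
Step 4: Proximal objective.
0.5*||prox-x||^2 = 0.3785
lambda*||prox|| = 10.1957
Total = 10.5741


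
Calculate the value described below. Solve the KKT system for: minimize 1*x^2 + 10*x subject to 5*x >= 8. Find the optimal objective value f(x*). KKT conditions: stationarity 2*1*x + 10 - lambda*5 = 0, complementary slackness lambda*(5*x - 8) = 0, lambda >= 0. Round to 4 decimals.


Step 1: Try lambda = 0 (constraint inactive).
x_unc = -10/(2*1) = -5.0
Check: 5*-5.0 = -25.0 < 8 -- violated!
Step 2: Constraint must be active: 5*x = 8
x* = 8/5 = 1.6
lambda = (2*1*1.6 + 10)/5 = 2.64
Step 3: Compute optimal value.
f(x*) = 1*1.6^2 + 10*1.6 = 18.56


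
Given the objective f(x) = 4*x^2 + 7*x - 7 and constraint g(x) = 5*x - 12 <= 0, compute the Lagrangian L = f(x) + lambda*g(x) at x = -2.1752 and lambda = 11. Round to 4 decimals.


Step 1: Evaluate f(x).
f(-2.1752) = 4*(-2.1752)^2 + 7*(-2.1752) - 7 = -3.3004
Step 2: Evaluate g(x).
g(-2.1752) = 5*-2.1752 - 12 = -22.876
Step 3: Compute Lagrangian.
L = -3.3004 + 11*-22.876 = -254.9364


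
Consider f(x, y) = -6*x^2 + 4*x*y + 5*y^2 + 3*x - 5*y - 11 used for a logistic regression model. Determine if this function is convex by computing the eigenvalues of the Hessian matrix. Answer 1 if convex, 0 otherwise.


The Hessian of f(x,y) = -6*x^2 + 4*x*y + 5*y^2 + 3*x - 5*y - 11 is:
H = [[-12, 4], [4, 10]]
Trace = -12 + 10 = -2
Determinant = -12*10 - (4)^2 = -136
Discriminant = (-2)^2 - 4*-136 = 548.0
Eigenvalues: lambda_1 = -12.7047, lambda_2 = 10.7047
The function is not convex.

0


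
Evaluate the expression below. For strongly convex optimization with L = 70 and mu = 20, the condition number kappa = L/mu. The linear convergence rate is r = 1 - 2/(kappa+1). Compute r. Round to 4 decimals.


Step 1: Compute the condition number.
kappa = L/mu = 70/20 = 3.5
Step 2: Compute the convergence rate.
r = 1 - 2/(kappa + 1) = 1 - 2*mu/(L + mu) = (L - mu)/(L + mu) = 50/90 = 0.5556


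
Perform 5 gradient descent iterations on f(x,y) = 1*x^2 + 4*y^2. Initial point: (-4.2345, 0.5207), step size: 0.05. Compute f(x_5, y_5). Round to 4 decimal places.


Gradient descent on f(x,y) = 1*x^2 + 4*y^2.
Starting point: (-4.2345, 0.5207), alpha = 0.05
Step 1: grad_x = 2*1*-4.2345 = -8.469, grad_y = 2*4*0.5207 = 4.1656
  x_1 = -4.2345 - 0.05*-8.469 = -3.8111
  y_1 = 0.5207 - 0.05*4.1656 = 0.3124
Step 2: grad_x = 2*1*-3.8111 = -7.6221, grad_y = 2*4*0.3124 = 2.4994
  x_2 = -3.8111 - 0.05*-7.6221 = -3.4299
  y_2 = 0.3124 - 0.05*2.4994 = 0.1875
Step 3: grad_x = 2*1*-3.4299 = -6.8599, grad_y = 2*4*0.1875 = 1.4996
  x_3 = -3.4299 - 0.05*-6.8599 = -3.087
  y_3 = 0.1875 - 0.05*1.4996 = 0.1125
Step 4: grad_x = 2*1*-3.087 = -6.1739, grad_y = 2*4*0.1125 = 0.8998
  x_4 = -3.087 - 0.05*-6.1739 = -2.7783
  y_4 = 0.1125 - 0.05*0.8998 = 0.0675
Step 5: grad_x = 2*1*-2.7783 = -5.5565, grad_y = 2*4*0.0675 = 0.5399
  x_5 = -2.7783 - 0.05*-5.5565 = -2.5004
  y_5 = 0.0675 - 0.05*0.5399 = 0.0405
f(-2.5004, 0.0405) = 1*(-2.5004)^2 + 4*0.0405^2 = 6.2587


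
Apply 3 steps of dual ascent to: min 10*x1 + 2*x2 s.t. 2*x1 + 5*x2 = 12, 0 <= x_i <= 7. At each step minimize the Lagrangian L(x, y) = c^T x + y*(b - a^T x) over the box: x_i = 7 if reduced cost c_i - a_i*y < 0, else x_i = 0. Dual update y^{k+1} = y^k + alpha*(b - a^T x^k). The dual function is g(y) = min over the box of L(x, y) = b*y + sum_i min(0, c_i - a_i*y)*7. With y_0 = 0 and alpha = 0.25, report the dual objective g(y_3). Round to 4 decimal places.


Dual ascent for LP: min 10*x1 + 2*x2, 2*x1 + 5*x2 = 12, 0 <= x_i <= 7
Step 1: y^k = 0.0, reduced costs: (10.0, 2.0)
  x^k = (0.0, 0.0), subgradient = b - a^T x = 12.0
  y^{k+1} = 0.0 + 0.25*12.0 = 3.0
Step 2: y^k = 3.0, reduced costs: (4.0, -13.0)
  x^k = (0.0, 7.0), subgradient = b - a^T x = -23.0
  y^{k+1} = 3.0 + 0.25*-23.0 = -2.75
Step 3: y^k = -2.75, reduced costs: (15.5, 15.75)
  x^k = (0.0, 0.0), subgradient = b - a^T x = 12.0
  y^{k+1} = -2.75 + 0.25*12.0 = 0.25
Dual objective at y_3 = 0.25: reduced costs (9.5, 0.75), box minimizer x = (0.0, 0.0)
g(y_3) = b*y + (c1 - a1*y)*x1 + (c2 - a2*y)*x2 = 12*0.25 + 9.5*0.0 + 0.75*0.0 = 3.0 + 0.0 + 0.0 = 3.0


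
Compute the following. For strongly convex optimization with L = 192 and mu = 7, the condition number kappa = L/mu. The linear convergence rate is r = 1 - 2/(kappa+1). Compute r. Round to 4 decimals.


Step 1: Compute the condition number.
kappa = L/mu = 192/7 = 27.4286
Step 2: Compute the convergence rate.
r = 1 - 2/(kappa + 1) = 1 - 2*mu/(L + mu) = (L - mu)/(L + mu) = 185/199 = 0.9296


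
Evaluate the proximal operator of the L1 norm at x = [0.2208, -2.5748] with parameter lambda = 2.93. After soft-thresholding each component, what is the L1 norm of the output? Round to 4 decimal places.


Soft-thresholding with lambda = 2.93:
prox(0.2208) = sign(0.2208)*max(|0.2208| - 2.93, 0) = 0.0
prox(-2.5748) = sign(-2.5748)*max(|-2.5748| - 2.93, 0) = 0.0
prox(x) = [0.0, 0.0]
||prox(x)||_1 = 0.0 + 0.0 = 0.0


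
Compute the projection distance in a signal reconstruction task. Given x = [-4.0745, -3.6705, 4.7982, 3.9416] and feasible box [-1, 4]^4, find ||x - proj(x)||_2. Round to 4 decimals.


Project each component onto [-1, 4].
clip(-4.0745) = -1.0, clip(-3.6705) = -1.0, clip(4.7982) = 4.0, clip(3.9416) = 3.9416
Projection = [-1.0, -1.0, 4.0, 3.9416]
Squared diffs: [9.4526, 7.1316, 0.6371, 0.0]
Distance = sqrt(17.2213) = 4.1498


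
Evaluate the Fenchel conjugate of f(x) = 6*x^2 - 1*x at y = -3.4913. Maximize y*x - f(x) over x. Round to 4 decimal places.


f*(y) = sup_x {y*x - a*x^2 - b*x} = sup_x {(y-b)*x - a*x^2}
FOC: (y - b) - 2a*x = 0 => x* = (y - b)/(2a)
x* = (-3.4913 + 1)/(2*6) = -0.2076
f*(-3.4913) = (y-b)^2/(4a) = (-3.4913 + 1)^2/(4*6)
= 6.2066/24 = 0.2586


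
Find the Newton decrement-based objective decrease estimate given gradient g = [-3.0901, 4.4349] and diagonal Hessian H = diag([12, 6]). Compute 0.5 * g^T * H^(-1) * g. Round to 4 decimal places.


Step 1: H is diagonal, so H^(-1) * g = [-0.2575, 0.7392].
Step 2: g^T H^(-1) g = sum_i g_i^2 / H_ii
  = (-3.0901)^2/12 + (4.4349)^2/6
  = 0.7957 + 3.2781 = 4.0738
Step 3: Objective decrease = 0.5 * g^T H^(-1) g = 2.0369


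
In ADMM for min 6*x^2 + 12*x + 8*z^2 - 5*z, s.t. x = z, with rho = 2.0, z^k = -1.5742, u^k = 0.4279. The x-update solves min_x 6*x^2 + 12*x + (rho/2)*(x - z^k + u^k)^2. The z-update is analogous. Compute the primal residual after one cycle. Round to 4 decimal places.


ADMM iteration with rho = 2.0, z^k = -1.5742, u^k = 0.4279
Step 1: x-update.
Minimize 6*x^2 + 12*x + (2.0/2)*(x + 1.5742 + 0.4279)^2
FOC: (2*6 + 2.0)*x = -12 + 2.0*(-1.5742 - 0.4279)
x^{k+1} = -1.1432
Step 2: z-update.
Minimize 8*z^2 - 5*z + (2.0/2)*(-1.1432 - z + 0.4279)^2
FOC: (2*8 + 2.0)*z = 5 + 2.0*(-1.1432 + 0.4279)
z^{k+1} = 0.1983
Step 3: u-update.
u^{k+1} = 0.4279 - 1.1432 - 0.1983 = -0.9136
Step 4: Primal residual = |-1.1432 - 0.1983| = 1.3415


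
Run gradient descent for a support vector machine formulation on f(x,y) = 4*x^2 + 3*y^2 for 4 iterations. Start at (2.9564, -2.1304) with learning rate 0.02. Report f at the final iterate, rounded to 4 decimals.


Gradient descent on f(x,y) = 4*x^2 + 3*y^2.
Starting point: (2.9564, -2.1304), alpha = 0.02
Step 1: grad_x = 2*4*2.9564 = 23.6512, grad_y = 2*3*-2.1304 = -12.7824
  x_1 = 2.9564 - 0.02*23.6512 = 2.4834
  y_1 = -2.1304 - 0.02*-12.7824 = -1.8748
Step 2: grad_x = 2*4*2.4834 = 19.867, grad_y = 2*3*-1.8748 = -11.2485
  x_2 = 2.4834 - 0.02*19.867 = 2.086
  y_2 = -1.8748 - 0.02*-11.2485 = -1.6498
Step 3: grad_x = 2*4*2.086 = 16.6883, grad_y = 2*3*-1.6498 = -9.8987
  x_3 = 2.086 - 0.02*16.6883 = 1.7523
  y_3 = -1.6498 - 0.02*-9.8987 = -1.4518
Step 4: grad_x = 2*4*1.7523 = 14.0182, grad_y = 2*3*-1.4518 = -8.7108
  x_4 = 1.7523 - 0.02*14.0182 = 1.4719
  y_4 = -1.4518 - 0.02*-8.7108 = -1.2776
f(1.4719, -1.2776) = 4*1.4719^2 + 3*(-1.2776)^2 = 13.5628


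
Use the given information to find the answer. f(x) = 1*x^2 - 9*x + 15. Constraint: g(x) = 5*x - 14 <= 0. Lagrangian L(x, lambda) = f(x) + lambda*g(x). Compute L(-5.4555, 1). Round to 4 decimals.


Step 1: Evaluate f(x).
f(-5.4555) = 1*(-5.4555)^2 - 9*(-5.4555) + 15 = 93.862
Step 2: Evaluate g(x).
g(-5.4555) = 5*-5.4555 - 14 = -41.2775
Step 3: Compute Lagrangian.
L = 93.862 + 1*-41.2775 = 52.5845


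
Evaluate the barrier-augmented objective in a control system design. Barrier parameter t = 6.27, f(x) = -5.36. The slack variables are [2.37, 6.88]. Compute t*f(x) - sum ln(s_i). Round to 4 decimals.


Step 1: Compute log-barrier.
ln values: [0.8629, 1.9286]
phi = -(0.8629 + 1.9286) = -2.7915
Step 2: Compute augmented objective.
t*f(x) = 6.27*-5.36 = -33.6072
Total = -33.6072 - 2.7915 = -36.3987


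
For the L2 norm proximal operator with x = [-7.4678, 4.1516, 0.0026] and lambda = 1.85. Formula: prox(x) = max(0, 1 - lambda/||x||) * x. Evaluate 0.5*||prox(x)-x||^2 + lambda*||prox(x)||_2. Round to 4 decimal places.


Step 1: Compute ||x||.
||x|| = 8.5442
Step 2: Compute scaling factor.
scale = max(0, 1 - 1.85/8.5442) = 0.7835
Step 3: prox(x) = [-5.8509, 3.2527, 0.002]
||prox(x)|| = 6.6942
Step 4: Proximal objective.
0.5*||prox-x||^2 = 1.7113
lambda*||prox|| = 12.3843
Total = 14.0956


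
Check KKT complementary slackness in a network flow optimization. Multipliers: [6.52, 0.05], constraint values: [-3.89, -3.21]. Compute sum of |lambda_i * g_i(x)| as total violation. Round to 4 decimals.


KKT complementary slackness check:
lambda_1 * g_1 = 6.52 * -3.89 = -25.3628
lambda_2 * g_2 = 0.05 * -3.21 = -0.1605
Total violation = 25.3628 + 0.1605 = 25.5233


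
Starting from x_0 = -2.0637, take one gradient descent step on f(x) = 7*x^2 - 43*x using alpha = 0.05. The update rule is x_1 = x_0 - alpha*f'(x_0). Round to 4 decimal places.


We compute the gradient at x_0 and apply the update.
f'(x) = 14*x - 43
f'(-2.0637) = 14*-2.0637 - 43 = -71.8918
x_1 = -2.0637 - 0.05*-71.8918 = 1.5309


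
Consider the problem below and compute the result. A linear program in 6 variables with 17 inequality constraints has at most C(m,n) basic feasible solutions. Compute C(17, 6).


Each vertex corresponds to some choice of n active constraints out of m, so the number of vertices is at most C(m, n) = m! / (n!(m-n)!).
m = 17, n = 6
Numerator: 17 * 16 * 15 * 14 * 13 * 12
Denominator: 6! = 720
C(17, 6) = 12376


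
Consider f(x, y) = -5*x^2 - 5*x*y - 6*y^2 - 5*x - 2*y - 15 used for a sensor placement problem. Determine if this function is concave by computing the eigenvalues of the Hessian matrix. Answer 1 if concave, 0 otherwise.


The Hessian of f(x,y) = -5*x^2 - 5*x*y - 6*y^2 - 5*x - 2*y - 15 is:
H = [[-10, -5], [-5, -12]]
Trace = -10 - 12 = -22
Determinant = -10*-12 - (-5)^2 = 95
Discriminant = (-22)^2 - 4*95 = 104.0
Eigenvalues: lambda_1 = -16.099, lambda_2 = -5.901
The function is concave.

1


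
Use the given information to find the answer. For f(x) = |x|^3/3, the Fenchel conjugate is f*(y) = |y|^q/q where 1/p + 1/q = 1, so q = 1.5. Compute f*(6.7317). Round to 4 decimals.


The conjugate exponent q satisfies 1/p + 1/q = 1.
p = 3, so q = 3/(3 - 1) = 1.5
|y|^q = 6.7317^1.5 = 17.4657
f*(6.7317) = 17.4657 / 1.5 = 11.6438


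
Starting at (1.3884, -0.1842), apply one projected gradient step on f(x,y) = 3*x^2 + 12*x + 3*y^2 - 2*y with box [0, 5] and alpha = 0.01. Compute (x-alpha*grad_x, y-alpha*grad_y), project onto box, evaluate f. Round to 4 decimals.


Step 1: Compute gradient at (1.3884, -0.1842).
grad_x = 2*3*1.3884 + 12 = 20.3304
grad_y = 2*3*-0.1842 - 2 = -3.1052
Step 2: Gradient step.
x_raw = 1.3884 - 0.01*20.3304 = 1.1851
y_raw = -0.1842 - 0.01*-3.1052 = -0.1531
Step 3: Project onto [0, 5].
x_proj = clip(1.1851) = 1.1851
y_proj = clip(-0.1531) = 0.0
Step 4: Evaluate f.
f(1.1851, 0.0) = 18.4345


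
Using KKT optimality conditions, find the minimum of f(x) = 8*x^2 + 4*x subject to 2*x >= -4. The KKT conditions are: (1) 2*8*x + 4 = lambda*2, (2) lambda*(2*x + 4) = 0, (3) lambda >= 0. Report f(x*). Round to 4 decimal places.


Step 1: Try lambda = 0 (constraint inactive).
Stationarity: 2*8*x + 4 = 0
x* = -4/(2*8) = -0.25
Check constraint: 2*-0.25 = -0.5 >= -4 -- satisfied.
Step 2: Compute optimal value.
f(x*) = 8*(-0.25)^2 + 4*(-0.25) = -0.5


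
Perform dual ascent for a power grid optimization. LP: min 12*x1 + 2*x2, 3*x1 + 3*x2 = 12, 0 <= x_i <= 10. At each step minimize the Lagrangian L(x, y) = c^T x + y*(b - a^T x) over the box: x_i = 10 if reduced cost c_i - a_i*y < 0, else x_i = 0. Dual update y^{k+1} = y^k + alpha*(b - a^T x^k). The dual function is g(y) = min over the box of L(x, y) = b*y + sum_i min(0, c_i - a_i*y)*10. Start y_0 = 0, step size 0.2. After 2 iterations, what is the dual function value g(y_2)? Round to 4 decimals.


Dual ascent for LP: min 12*x1 + 2*x2, 3*x1 + 3*x2 = 12, 0 <= x_i <= 10
Step 1: y^k = 0.0, reduced costs: (12.0, 2.0)
  x^k = (0.0, 0.0), subgradient = b - a^T x = 12.0
  y^{k+1} = 0.0 + 0.2*12.0 = 2.4
Step 2: y^k = 2.4, reduced costs: (4.8, -5.2)
  x^k = (0.0, 10.0), subgradient = b - a^T x = -18.0
  y^{k+1} = 2.4 + 0.2*-18.0 = -1.2
Dual objective at y_2 = -1.2: reduced costs (15.6, 5.6), box minimizer x = (0.0, 0.0)
g(y_2) = b*y + (c1 - a1*y)*x1 + (c2 - a2*y)*x2 = 12*(-1.2) + 15.6*0.0 + 5.6*0.0 = -14.4 + 0.0 + 0.0 = -14.4


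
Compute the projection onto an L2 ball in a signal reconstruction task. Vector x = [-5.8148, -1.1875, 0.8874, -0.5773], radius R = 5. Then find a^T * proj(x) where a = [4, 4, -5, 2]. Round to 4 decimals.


Step 1: Compute ||x|| (intermediates to 6 decimals).
||x|| = sqrt((-5.8148)^2 + (-1.1875)^2 + 0.8874^2 + (-0.5773)^2) = 6.0285
Step 2: Project.
Since ||x|| > R, scale = R/||x|| = 5/6.0285 = 0.829394, proj(x) = scale * x
proj(x) = [-4.82276, -0.984905, 0.736004, -0.478809]
Step 3: Dot product.
a^T * proj(x) = 4*(-4.82276) + 4*(-0.984905) - 5*0.736004 + 2*(-0.478809) = -27.8683


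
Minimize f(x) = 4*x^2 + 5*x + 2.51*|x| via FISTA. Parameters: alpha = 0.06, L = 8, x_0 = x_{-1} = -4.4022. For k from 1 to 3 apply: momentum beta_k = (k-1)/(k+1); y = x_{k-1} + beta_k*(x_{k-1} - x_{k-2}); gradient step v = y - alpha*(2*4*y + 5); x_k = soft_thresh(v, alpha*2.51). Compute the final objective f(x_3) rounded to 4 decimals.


FISTA on f(x) = 4*x^2 + 5*x + 2.51*|x|
L = 8, alpha = 0.06
Iteration 1: beta = 0.0, y = -4.4022 + 0.0*(-4.4022 + 4.4022) = -4.4022
  grad(y) = -30.2176, v = y - alpha*grad = -2.5891
  prox(v) = soft_thresh(-2.5891, 0.1506) = -2.4385
Iteration 2: beta = 0.3333, y = -2.4385 + 0.3333*(-2.4385 + 4.4022) = -1.784
  grad(y) = -9.2719, v = y - alpha*grad = -1.2277
  prox(v) = soft_thresh(-1.2277, 0.1506) = -1.0771
Iteration 3: beta = 0.5, y = -1.0771 + 0.5*(-1.0771 + 2.4385) = -0.3963
  grad(y) = 1.8293, v = y - alpha*grad = -0.5061
  prox(v) = soft_thresh(-0.5061, 0.1506) = -0.3555
f(x_3) = 4*(-0.3555)^2 + 5*(-0.3555) + 2.51*|-0.3555| = -0.3797


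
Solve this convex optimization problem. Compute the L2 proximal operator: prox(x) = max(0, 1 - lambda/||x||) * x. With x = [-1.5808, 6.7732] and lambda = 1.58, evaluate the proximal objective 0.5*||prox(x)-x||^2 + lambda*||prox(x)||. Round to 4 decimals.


Step 1: Compute ||x||.
||x|| = 6.9552
Step 2: Compute scaling factor.
scale = max(0, 1 - 1.58/6.9552) = 0.7728
Step 3: prox(x) = [-1.2217, 5.2346]
||prox(x)|| = 5.3752
Step 4: Proximal objective.
0.5*||prox-x||^2 = 1.2482
lambda*||prox|| = 8.4928
Total = 9.7411


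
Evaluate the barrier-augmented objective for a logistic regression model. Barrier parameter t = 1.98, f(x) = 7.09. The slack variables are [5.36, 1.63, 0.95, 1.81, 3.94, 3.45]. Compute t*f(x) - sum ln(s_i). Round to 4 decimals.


Step 1: Compute log-barrier.
ln values: [1.679, 0.4886, -0.0513, 0.5933, 1.3712, 1.2384]
phi = -(1.679 + 0.4886 - 0.0513 + 0.5933 + 1.3712 + 1.2384) = -5.3191
Step 2: Compute augmented objective.
t*f(x) = 1.98*7.09 = 14.0382
Total = 14.0382 - 5.3191 = 8.7191


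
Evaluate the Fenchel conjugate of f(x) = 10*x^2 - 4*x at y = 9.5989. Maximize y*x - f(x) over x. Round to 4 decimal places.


f*(y) = sup_x {y*x - a*x^2 - b*x} = sup_x {(y-b)*x - a*x^2}
FOC: (y - b) - 2a*x = 0 => x* = (y - b)/(2a)
x* = (9.5989 + 4)/(2*10) = 0.6799
f*(9.5989) = (y-b)^2/(4a) = (9.5989 + 4)^2/(4*10)
= 184.9301/40 = 4.6233


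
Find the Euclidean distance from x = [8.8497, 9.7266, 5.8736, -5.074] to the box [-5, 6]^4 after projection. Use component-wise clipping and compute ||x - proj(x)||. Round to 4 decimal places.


Project each component onto [-5, 6].
clip(8.8497) = 6.0, clip(9.7266) = 6.0, clip(5.8736) = 5.8736, clip(-5.074) = -5.0
Projection = [6.0, 6.0, 5.8736, -5.0]
Squared diffs: [8.1208, 13.8875, 0.0, 0.0055]
Distance = sqrt(22.0138) = 4.6919


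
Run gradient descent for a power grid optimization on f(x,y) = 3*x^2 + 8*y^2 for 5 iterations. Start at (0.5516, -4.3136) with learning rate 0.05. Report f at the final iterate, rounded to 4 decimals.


Gradient descent on f(x,y) = 3*x^2 + 8*y^2.
Starting point: (0.5516, -4.3136), alpha = 0.05
Step 1: grad_x = 2*3*0.5516 = 3.3096, grad_y = 2*8*-4.3136 = -69.0176
  x_1 = 0.5516 - 0.05*3.3096 = 0.3861
  y_1 = -4.3136 - 0.05*-69.0176 = -0.8627
Step 2: grad_x = 2*3*0.3861 = 2.3167, grad_y = 2*8*-0.8627 = -13.8035
  x_2 = 0.3861 - 0.05*2.3167 = 0.2703
  y_2 = -0.8627 - 0.05*-13.8035 = -0.1725
Step 3: grad_x = 2*3*0.2703 = 1.6217, grad_y = 2*8*-0.1725 = -2.7607
  x_3 = 0.2703 - 0.05*1.6217 = 0.1892
  y_3 = -0.1725 - 0.05*-2.7607 = -0.0345
Step 4: grad_x = 2*3*0.1892 = 1.1352, grad_y = 2*8*-0.0345 = -0.5521
  x_4 = 0.1892 - 0.05*1.1352 = 0.1324
  y_4 = -0.0345 - 0.05*-0.5521 = -0.0069
Step 5: grad_x = 2*3*0.1324 = 0.7946, grad_y = 2*8*-0.0069 = -0.1104
  x_5 = 0.1324 - 0.05*0.7946 = 0.0927
  y_5 = -0.0069 - 0.05*-0.1104 = -0.0014
f(0.0927, -0.0014) = 3*0.0927^2 + 8*(-0.0014)^2 = 0.0258


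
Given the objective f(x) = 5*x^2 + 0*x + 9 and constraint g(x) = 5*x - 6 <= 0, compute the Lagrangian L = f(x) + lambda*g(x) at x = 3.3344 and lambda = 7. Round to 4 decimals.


Step 1: Evaluate f(x).
f(3.3344) = 5*3.3344^2 + 0*3.3344 + 9 = 64.5911
Step 2: Evaluate g(x).
g(3.3344) = 5*3.3344 - 6 = 10.672
Step 3: Compute Lagrangian.
L = 64.5911 + 7*10.672 = 139.2951


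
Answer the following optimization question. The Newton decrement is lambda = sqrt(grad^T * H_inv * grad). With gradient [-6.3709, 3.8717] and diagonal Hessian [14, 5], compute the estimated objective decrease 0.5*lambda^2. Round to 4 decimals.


Step 1: H is diagonal, so H^(-1) * g = [-0.4551, 0.7743].
Step 2: g^T H^(-1) g = sum_i g_i^2 / H_ii
  = (-6.3709)^2/14 + (3.8717)^2/5
  = 2.8992 + 2.998 = 5.8972
Step 3: Objective decrease = 0.5 * g^T H^(-1) g = 2.9486


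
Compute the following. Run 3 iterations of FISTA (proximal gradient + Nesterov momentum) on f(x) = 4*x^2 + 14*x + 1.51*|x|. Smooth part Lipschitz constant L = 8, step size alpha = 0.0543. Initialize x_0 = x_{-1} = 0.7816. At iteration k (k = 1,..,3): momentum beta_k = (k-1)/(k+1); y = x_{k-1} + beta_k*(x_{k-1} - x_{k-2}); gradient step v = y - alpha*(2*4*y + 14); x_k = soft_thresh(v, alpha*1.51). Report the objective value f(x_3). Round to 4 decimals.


FISTA on f(x) = 4*x^2 + 14*x + 1.51*|x|
L = 8, alpha = 0.0543
Iteration 1: beta = 0.0, y = 0.7816 + 0.0*(0.7816 - 0.7816) = 0.7816
  grad(y) = 20.2528, v = y - alpha*grad = -0.3181
  prox(v) = soft_thresh(-0.3181, 0.082) = -0.2361
Iteration 2: beta = 0.3333, y = -0.2361 + 0.3333*(-0.2361 - 0.7816) = -0.5754
  grad(y) = 9.397, v = y - alpha*grad = -1.0856
  prox(v) = soft_thresh(-1.0856, 0.082) = -1.0036
Iteration 3: beta = 0.5, y = -1.0036 + 0.5*(-1.0036 + 0.2361) = -1.3874
  grad(y) = 2.9008, v = y - alpha*grad = -1.5449
  prox(v) = soft_thresh(-1.5449, 0.082) = -1.4629
f(x_3) = 4*(-1.4629)^2 + 14*(-1.4629) + 1.51*|-1.4629| = -9.7113


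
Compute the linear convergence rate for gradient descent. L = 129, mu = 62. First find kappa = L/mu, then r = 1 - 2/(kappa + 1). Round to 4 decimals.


Step 1: Compute the condition number.
kappa = L/mu = 129/62 = 2.0806
Step 2: Compute the convergence rate.
r = 1 - 2/(kappa + 1) = 1 - 2*mu/(L + mu) = (L - mu)/(L + mu) = 67/191 = 0.3508


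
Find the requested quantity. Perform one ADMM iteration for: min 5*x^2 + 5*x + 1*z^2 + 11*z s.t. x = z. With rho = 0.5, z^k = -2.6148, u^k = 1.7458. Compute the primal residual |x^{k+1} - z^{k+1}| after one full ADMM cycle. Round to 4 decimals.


ADMM iteration with rho = 0.5, z^k = -2.6148, u^k = 1.7458
Step 1: x-update.
Minimize 5*x^2 + 5*x + (0.5/2)*(x + 2.6148 + 1.7458)^2
FOC: (2*5 + 0.5)*x = -5 + 0.5*(-2.6148 - 1.7458)
x^{k+1} = -0.6838
Step 2: z-update.
Minimize 1*z^2 + 11*z + (0.5/2)*(-0.6838 - z + 1.7458)^2
FOC: (2*1 + 0.5)*z = -11 + 0.5*(-0.6838 + 1.7458)
z^{k+1} = -4.1876
Step 3: u-update.
u^{k+1} = 1.7458 - 0.6838 + 4.1876 = 5.2496
Step 4: Primal residual = |-0.6838 + 4.1876| = 3.5038


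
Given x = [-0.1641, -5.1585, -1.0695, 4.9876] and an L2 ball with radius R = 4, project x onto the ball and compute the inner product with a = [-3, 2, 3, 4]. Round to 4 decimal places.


Step 1: Compute ||x|| (intermediates to 6 decimals).
||x|| = sqrt((-0.1641)^2 + (-5.1585)^2 + (-1.0695)^2 + 4.9876^2) = 7.256517
Step 2: Project.
Since ||x|| > R, scale = R/||x|| = 4/7.256517 = 0.551229, proj(x) = scale * x
proj(x) = [-0.090457, -2.843515, -0.589539, 2.74931]
Step 3: Dot product.
a^T * proj(x) = -3*(-0.090457) + 2*(-2.843515) + 3*(-0.589539) + 4*2.74931 = 3.813


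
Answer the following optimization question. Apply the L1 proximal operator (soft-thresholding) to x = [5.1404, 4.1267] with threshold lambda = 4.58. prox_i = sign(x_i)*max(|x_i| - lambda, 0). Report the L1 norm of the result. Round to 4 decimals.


Soft-thresholding with lambda = 4.58:
prox(5.1404) = sign(5.1404)*max(|5.1404| - 4.58, 0) = 0.5604
prox(4.1267) = sign(4.1267)*max(|4.1267| - 4.58, 0) = 0.0
prox(x) = [0.5604, 0.0]
||prox(x)||_1 = 0.5604 + 0.0 = 0.5604


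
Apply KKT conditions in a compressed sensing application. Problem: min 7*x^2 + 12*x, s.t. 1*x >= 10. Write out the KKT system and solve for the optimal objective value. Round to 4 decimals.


Step 1: Try lambda = 0 (constraint inactive).
x_unc = -12/(2*7) = -0.8571
Check: 1*-0.8571 = -0.8571 < 10 -- violated!
Step 2: Constraint must be active: 1*x = 10
x* = 10/1 = 10.0
lambda = (2*7*10.0 + 12)/1 = 152.0
Step 3: Compute optimal value.
f(x*) = 7*10.0^2 + 12*10.0 = 820.0
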